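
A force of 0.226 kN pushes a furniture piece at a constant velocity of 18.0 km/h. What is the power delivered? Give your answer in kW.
Convert to SI: F = 226.0 N, v = 5.0 m/s
P = Fv = (226.0)(5.0) = 1130.0 W = 1.13 kW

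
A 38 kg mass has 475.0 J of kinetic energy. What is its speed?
v = √(2·KE/m) = √(2·475.0/38) = 5.0 m/s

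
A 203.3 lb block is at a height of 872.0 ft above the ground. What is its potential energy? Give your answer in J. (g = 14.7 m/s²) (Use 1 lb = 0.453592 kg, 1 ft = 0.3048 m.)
Convert to SI: m = 92.2153 kg, h = 265.786 m
PE = mgh = (92.2153)(14.7)(265.786) = 360300 J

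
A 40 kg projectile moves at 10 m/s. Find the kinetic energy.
KE = ½mv² = ½(40)(10)² = 2000.0 J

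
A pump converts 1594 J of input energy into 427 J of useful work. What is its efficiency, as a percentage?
η = W_out/W_in = 427/1594 = 26.79%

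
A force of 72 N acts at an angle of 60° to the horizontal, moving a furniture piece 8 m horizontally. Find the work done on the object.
W = F·d·cosθ = (72)(8)cos(60°) = 288.0 J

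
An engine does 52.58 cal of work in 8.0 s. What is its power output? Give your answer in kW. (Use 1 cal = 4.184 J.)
Convert to SI: W = 219.995 J, t = 8.0 s
P = W/t = 219.995/8.0 = 27.4993 W = 0.0275 kW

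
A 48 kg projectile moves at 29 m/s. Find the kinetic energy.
KE = ½mv² = ½(48)(29)² = 20184.0 J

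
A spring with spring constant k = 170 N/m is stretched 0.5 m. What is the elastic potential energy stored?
PE = ½kx² = ½(170)(0.5)² = 21.25 J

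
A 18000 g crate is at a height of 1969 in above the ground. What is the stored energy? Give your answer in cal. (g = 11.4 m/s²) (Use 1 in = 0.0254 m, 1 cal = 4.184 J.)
Convert to SI: m = 18.0 kg, h = 50.0126 m
PE = mgh = (18.0)(11.4)(50.0126) = 10262.6 J = 2453 cal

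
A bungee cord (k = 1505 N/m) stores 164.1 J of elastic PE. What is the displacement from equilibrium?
x = √(2·PE/k) = √(2·164.1/1505) = 0.467 m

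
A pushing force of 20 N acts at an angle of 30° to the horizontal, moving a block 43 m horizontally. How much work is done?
W = F·d·cosθ = (20)(43)cos(30°) = 744.8 J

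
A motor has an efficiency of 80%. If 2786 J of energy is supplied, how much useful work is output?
W_out = η·W_in = 0.8·2786 = 2228.8 J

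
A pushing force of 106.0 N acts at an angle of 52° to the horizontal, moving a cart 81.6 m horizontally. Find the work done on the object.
W = F·d·cosθ = (106.0)(81.6)cos(52°) = 5325 J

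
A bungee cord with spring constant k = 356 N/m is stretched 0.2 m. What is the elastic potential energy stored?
PE = ½kx² = ½(356)(0.2)² = 7.12 J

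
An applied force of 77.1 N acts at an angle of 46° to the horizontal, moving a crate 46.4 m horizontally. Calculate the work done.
W = F·d·cosθ = (77.1)(46.4)cos(46°) = 2485 J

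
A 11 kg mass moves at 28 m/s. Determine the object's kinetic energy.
KE = ½mv² = ½(11)(28)² = 4312.0 J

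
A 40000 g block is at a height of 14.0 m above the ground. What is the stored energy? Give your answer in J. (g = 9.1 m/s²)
Convert to SI: m = 40.0 kg, h = 14.0 m
PE = mgh = (40.0)(9.1)(14.0) = 5096 J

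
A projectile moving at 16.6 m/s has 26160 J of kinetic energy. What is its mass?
m = 2·KE/v² = 2·26160/(16.6)² = 189.9 kg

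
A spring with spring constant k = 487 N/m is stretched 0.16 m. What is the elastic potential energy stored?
PE = ½kx² = ½(487)(0.16)² = 6.234 J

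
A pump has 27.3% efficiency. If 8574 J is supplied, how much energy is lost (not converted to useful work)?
W_lost = W_in(1 − η) = 8574·(1 − 0.273) = 6233 J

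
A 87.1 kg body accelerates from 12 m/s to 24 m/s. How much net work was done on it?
W = ΔKE = ½m(v₂² − v₁²) = ½(87.1)(24² − 12²) = 18813.6 J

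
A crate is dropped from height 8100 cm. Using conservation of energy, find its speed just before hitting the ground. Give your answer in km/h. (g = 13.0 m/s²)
Convert to SI: h = 81.0 m
mgh = ½mv² ⇒ v = √(2gh) = √(2·13.0·81.0) = 45.8912 m/s = 165.2 km/h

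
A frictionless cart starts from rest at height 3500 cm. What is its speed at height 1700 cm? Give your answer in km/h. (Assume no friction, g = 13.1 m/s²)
Convert to SI: h₁−h₂ = 18.0 m
mgh₁ = mgh₂ + ½mv² ⇒ v = √(2g(h₁−h₂)) = √(2·13.1·18.0) = 21.7164 m/s = 78.18 km/h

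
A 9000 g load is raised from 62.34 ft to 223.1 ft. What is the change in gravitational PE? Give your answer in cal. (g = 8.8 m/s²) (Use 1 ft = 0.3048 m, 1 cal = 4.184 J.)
Convert to SI: m = 9.0 kg, Δh = 48.9996 m
ΔPE = mgΔh = (9.0)(8.8)(48.9996) = 3880.77 J = 927.5 cal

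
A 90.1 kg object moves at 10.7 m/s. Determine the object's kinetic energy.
KE = ½mv² = ½(90.1)(10.7)² = 5158 J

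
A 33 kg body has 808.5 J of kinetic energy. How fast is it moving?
v = √(2·KE/m) = √(2·808.5/33) = 7.0 m/s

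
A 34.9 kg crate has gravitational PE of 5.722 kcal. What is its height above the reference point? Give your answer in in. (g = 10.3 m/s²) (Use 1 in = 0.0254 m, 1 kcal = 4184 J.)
Convert to SI: m = 34.9 kg, PE = 23940.8 J
h = PE/(mg) = 23940.8/(34.9·10.3) = 66.6004 m = 2622 in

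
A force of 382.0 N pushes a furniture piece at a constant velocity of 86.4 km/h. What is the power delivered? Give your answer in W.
Convert to SI: F = 382.0 N, v = 24.0 m/s
P = Fv = (382.0)(24.0) = 9168 W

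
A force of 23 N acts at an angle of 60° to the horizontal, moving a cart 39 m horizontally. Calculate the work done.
W = F·d·cosθ = (23)(39)cos(60°) = 448.5 J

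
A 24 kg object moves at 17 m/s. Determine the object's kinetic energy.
KE = ½mv² = ½(24)(17)² = 3468.0 J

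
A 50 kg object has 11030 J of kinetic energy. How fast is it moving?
v = √(2·KE/m) = √(2·11030/50) = 21.0 m/s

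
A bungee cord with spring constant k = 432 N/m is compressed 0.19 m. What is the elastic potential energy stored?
PE = ½kx² = ½(432)(0.19)² = 7.798 J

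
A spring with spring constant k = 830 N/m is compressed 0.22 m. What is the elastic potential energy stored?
PE = ½kx² = ½(830)(0.22)² = 20.09 J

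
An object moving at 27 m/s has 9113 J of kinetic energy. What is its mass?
m = 2·KE/v² = 2·9113/(27)² = 25.0 kg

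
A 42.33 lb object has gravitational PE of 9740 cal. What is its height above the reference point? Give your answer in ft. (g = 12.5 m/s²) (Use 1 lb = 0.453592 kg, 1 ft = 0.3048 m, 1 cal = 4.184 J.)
Convert to SI: m = 19.2005 kg, PE = 40752.2 J
h = PE/(mg) = 40752.2/(19.2005·12.5) = 169.796 m = 557.1 ft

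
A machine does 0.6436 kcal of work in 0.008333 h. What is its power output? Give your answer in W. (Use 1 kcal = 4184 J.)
Convert to SI: W = 2692.82 J, t = 29.9988 s
P = W/t = 2692.82/29.9988 = 89.76 W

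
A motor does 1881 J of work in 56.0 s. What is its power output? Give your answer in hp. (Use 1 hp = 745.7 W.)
P = W/t = 1881.0/56.0 = 33.5893 W = 0.04504 hp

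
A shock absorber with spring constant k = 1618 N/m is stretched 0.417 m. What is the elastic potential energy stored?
PE = ½kx² = ½(1618)(0.417)² = 140.7 J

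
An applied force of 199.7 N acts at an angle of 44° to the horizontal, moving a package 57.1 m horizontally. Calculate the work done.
W = F·d·cosθ = (199.7)(57.1)cos(44°) = 8203 J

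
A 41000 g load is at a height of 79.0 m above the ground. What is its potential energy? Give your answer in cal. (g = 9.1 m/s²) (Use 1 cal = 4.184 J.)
Convert to SI: m = 41.0 kg, h = 79.0 m
PE = mgh = (41.0)(9.1)(79.0) = 29474.9 J = 7045 cal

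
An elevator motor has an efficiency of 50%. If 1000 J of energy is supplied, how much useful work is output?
W_out = η·W_in = 0.5·1000 = 500.0 J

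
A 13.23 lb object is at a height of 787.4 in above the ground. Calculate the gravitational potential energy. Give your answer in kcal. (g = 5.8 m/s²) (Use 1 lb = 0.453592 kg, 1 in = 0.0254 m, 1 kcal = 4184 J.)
Convert to SI: m = 6.00102 kg, h = 20.0 m
PE = mgh = (6.00102)(5.8)(20.0) = 696.117 J = 0.1664 kcal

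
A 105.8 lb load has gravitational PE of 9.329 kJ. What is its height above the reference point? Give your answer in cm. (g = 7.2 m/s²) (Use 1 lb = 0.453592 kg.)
Convert to SI: m = 47.99 kg, PE = 9329.0 J
h = PE/(mg) = 9329.0/(47.99·7.2) = 26.9992 m = 2700 cm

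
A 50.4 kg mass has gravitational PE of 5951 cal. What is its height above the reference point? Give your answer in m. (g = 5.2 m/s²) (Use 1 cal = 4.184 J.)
Convert to SI: m = 50.4 kg, PE = 24899.0 J
h = PE/(mg) = 24899.0/(50.4·5.2) = 95.01 m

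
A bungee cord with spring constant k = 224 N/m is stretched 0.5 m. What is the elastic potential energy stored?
PE = ½kx² = ½(224)(0.5)² = 28.0 J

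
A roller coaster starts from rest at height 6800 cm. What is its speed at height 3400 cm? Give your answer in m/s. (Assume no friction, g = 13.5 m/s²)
Convert to SI: h₁−h₂ = 34.0 m
mgh₁ = mgh₂ + ½mv² ⇒ v = √(2g(h₁−h₂)) = √(2·13.5·34.0) = 30.3 m/s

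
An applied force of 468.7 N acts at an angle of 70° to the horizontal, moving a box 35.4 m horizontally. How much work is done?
W = F·d·cosθ = (468.7)(35.4)cos(70°) = 5675 J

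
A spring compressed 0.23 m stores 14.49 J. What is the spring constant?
k = 2·PE/x² = 2·14.49/(0.23)² = 547.8 N/m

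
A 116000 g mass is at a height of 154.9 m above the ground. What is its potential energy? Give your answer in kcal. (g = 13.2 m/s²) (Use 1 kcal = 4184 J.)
Convert to SI: m = 116.0 kg, h = 154.9 m
PE = mgh = (116.0)(13.2)(154.9) = 237183 J = 56.69 kcal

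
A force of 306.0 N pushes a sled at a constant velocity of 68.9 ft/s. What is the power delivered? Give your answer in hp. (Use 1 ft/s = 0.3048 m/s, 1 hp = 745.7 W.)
Convert to SI: F = 306.0 N, v = 21.0007 m/s
P = Fv = (306.0)(21.0007) = 6426.22 W = 8.618 hp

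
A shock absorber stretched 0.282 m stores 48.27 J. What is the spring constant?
k = 2·PE/x² = 2·48.27/(0.282)² = 1214 N/m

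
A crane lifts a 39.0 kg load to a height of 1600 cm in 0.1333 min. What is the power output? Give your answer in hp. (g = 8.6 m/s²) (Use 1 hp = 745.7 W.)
Convert to SI: m = 39.0 kg, h = 16.0 m, t = 7.998 s
P = mgh/t = (39.0)(8.6)(16.0)/7.998 = 670.968 W = 0.8998 hp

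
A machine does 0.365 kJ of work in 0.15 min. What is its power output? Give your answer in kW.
Convert to SI: W = 365.0 J, t = 9.0 s
P = W/t = 365.0/9.0 = 40.5556 W = 0.04056 kW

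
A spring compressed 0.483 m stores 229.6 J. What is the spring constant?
k = 2·PE/x² = 2·229.6/(0.483)² = 1968 N/m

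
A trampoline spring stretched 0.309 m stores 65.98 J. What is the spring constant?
k = 2·PE/x² = 2·65.98/(0.309)² = 1382 N/m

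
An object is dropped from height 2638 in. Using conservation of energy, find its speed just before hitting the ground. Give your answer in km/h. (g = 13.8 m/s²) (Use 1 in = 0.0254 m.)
Convert to SI: h = 67.0052 m
mgh = ½mv² ⇒ v = √(2gh) = √(2·13.8·67.0052) = 43.004 m/s = 154.8 km/h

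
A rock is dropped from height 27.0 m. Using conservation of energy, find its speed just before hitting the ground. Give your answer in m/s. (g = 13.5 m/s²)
mgh = ½mv² ⇒ v = √(2gh) = √(2·13.5·27.0) = 27.0 m/s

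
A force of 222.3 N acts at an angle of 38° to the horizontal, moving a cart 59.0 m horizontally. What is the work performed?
W = F·d·cosθ = (222.3)(59.0)cos(38°) = 10340 J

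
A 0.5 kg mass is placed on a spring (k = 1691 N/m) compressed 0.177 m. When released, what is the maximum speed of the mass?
½kx² = ½mv² ⇒ v = x√(k/m) = (0.177)√(1691/0.5) = 10.29 m/s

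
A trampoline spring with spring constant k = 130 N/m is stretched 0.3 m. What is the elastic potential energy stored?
PE = ½kx² = ½(130)(0.3)² = 5.85 J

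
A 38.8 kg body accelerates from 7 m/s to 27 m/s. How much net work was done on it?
W = ΔKE = ½m(v₂² − v₁²) = ½(38.8)(27² − 7²) = 13192.0 J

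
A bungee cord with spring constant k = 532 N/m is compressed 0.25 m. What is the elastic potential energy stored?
PE = ½kx² = ½(532)(0.25)² = 16.63 J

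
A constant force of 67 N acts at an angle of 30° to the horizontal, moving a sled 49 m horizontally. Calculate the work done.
W = F·d·cosθ = (67)(49)cos(30°) = 2843 J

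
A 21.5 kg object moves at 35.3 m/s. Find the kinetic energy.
KE = ½mv² = ½(21.5)(35.3)² = 13400 J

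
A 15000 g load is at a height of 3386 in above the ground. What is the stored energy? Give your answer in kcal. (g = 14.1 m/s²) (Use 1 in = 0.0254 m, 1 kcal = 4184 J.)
Convert to SI: m = 15.0 kg, h = 86.0044 m
PE = mgh = (15.0)(14.1)(86.0044) = 18189.9 J = 4.347 kcal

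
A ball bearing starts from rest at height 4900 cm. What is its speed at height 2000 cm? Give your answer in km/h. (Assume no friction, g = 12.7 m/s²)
Convert to SI: h₁−h₂ = 29.0 m
mgh₁ = mgh₂ + ½mv² ⇒ v = √(2g(h₁−h₂)) = √(2·12.7·29.0) = 27.1404 m/s = 97.71 km/h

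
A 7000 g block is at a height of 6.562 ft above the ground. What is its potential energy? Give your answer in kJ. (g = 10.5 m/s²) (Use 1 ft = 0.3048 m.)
Convert to SI: m = 7.0 kg, h = 2.0001 m
PE = mgh = (7.0)(10.5)(2.0001) = 147.007 J = 0.147 kJ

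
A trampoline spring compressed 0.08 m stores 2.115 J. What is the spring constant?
k = 2·PE/x² = 2·2.115/(0.08)² = 660.9 N/m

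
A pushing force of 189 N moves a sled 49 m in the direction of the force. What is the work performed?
W = F·d = (189)(49) = 9261 J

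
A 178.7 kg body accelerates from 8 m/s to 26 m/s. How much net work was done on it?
W = ΔKE = ½m(v₂² − v₁²) = ½(178.7)(26² − 8²) = 54682.2 J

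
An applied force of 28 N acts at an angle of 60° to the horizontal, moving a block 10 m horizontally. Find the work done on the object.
W = F·d·cosθ = (28)(10)cos(60°) = 140.0 J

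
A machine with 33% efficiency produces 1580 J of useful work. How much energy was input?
W_in = W_out/η = 1580/0.33 = 4788 J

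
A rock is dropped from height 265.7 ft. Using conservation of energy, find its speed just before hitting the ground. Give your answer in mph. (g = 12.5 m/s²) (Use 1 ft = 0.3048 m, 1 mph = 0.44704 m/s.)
Convert to SI: h = 80.9854 m
mgh = ½mv² ⇒ v = √(2gh) = √(2·12.5·80.9854) = 44.9959 m/s = 100.7 mph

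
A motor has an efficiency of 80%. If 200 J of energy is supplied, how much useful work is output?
W_out = η·W_in = 0.8·200 = 160.0 J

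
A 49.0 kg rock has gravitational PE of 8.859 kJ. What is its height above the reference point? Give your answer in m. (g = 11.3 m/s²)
Convert to SI: m = 49.0 kg, PE = 8859.0 J
h = PE/(mg) = 8859.0/(49.0·11.3) = 16.0 m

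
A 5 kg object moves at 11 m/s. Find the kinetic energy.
KE = ½mv² = ½(5)(11)² = 302.5 J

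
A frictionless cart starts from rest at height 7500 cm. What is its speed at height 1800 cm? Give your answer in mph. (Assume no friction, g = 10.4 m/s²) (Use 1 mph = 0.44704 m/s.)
Convert to SI: h₁−h₂ = 57.0 m
mgh₁ = mgh₂ + ½mv² ⇒ v = √(2g(h₁−h₂)) = √(2·10.4·57.0) = 34.4325 m/s = 77.02 mph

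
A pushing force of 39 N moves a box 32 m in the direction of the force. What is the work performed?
W = F·d = (39)(32) = 1248 J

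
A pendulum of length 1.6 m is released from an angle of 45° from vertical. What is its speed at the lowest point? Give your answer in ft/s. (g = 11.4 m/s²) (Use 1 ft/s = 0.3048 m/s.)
h = L(1 − cosθ) = 1.6(1 − cos45°) = 0.468629 m
v = √(2gh) = √(2·11.4·0.468629) = 3.26875 m/s = 10.72 ft/s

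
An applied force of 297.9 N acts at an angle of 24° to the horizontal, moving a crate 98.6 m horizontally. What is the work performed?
W = F·d·cosθ = (297.9)(98.6)cos(24°) = 26830 J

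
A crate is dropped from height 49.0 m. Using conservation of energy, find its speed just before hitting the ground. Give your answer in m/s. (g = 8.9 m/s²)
mgh = ½mv² ⇒ v = √(2gh) = √(2·8.9·49.0) = 29.53 m/s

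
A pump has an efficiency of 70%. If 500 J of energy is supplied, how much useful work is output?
W_out = η·W_in = 0.7·500 = 350.0 J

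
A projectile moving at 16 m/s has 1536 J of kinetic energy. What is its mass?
m = 2·KE/v² = 2·1536/(16)² = 12.0 kg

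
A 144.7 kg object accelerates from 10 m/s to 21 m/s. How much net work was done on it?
W = ΔKE = ½m(v₂² − v₁²) = ½(144.7)(21² − 10²) = 24671.35 J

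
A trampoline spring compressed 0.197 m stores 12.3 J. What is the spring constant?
k = 2·PE/x² = 2·12.3/(0.197)² = 633.9 N/m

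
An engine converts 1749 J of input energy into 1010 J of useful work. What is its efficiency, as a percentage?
η = W_out/W_in = 1010/1749 = 57.75%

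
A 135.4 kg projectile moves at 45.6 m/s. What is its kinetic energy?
KE = ½mv² = ½(135.4)(45.6)² = 140800 J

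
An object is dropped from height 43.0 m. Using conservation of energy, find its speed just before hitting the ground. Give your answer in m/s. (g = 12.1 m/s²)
mgh = ½mv² ⇒ v = √(2gh) = √(2·12.1·43.0) = 32.26 m/s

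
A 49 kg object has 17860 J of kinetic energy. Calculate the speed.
v = √(2·KE/m) = √(2·17860/49) = 27.0 m/s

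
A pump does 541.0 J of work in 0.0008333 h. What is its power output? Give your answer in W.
Convert to SI: W = 541.0 J, t = 2.99988 s
P = W/t = 541.0/2.99988 = 180.3 W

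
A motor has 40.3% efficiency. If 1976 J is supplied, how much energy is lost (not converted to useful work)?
W_lost = W_in(1 − η) = 1976·(1 − 0.403) = 1180 J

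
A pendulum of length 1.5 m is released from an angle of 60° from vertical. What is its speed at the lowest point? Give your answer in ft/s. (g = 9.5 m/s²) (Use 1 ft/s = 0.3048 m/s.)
h = L(1 − cosθ) = 1.5(1 − cos60°) = 0.75 m
v = √(2gh) = √(2·9.5·0.75) = 3.77492 m/s = 12.38 ft/s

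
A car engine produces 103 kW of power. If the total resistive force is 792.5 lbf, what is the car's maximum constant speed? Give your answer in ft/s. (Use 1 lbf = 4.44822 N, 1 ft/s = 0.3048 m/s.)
Convert to SI: F = 3525.21 N
P = Fv ⇒ v = P/F = 103000 W/3525.21 N = 29.2181 m/s = 95.86 ft/s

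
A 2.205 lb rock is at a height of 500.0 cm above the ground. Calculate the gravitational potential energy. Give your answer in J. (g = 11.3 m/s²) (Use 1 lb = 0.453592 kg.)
Convert to SI: m = 1.00017 kg, h = 5.0 m
PE = mgh = (1.00017)(11.3)(5.0) = 56.51 J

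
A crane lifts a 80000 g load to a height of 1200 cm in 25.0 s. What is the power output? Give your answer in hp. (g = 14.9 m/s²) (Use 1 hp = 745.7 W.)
Convert to SI: m = 80.0 kg, h = 12.0 m, t = 25.0 s
P = mgh/t = (80.0)(14.9)(12.0)/25.0 = 572.16 W = 0.7673 hp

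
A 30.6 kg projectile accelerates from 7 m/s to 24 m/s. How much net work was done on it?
W = ΔKE = ½m(v₂² − v₁²) = ½(30.6)(24² − 7²) = 8063.1 J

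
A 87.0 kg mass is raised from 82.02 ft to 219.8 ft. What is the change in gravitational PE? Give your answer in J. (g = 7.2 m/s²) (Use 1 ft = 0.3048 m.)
Convert to SI: m = 87.0 kg, Δh = 41.9953 m
ΔPE = mgΔh = (87.0)(7.2)(41.9953) = 26310 J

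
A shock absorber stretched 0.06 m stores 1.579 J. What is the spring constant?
k = 2·PE/x² = 2·1.579/(0.06)² = 877.2 N/m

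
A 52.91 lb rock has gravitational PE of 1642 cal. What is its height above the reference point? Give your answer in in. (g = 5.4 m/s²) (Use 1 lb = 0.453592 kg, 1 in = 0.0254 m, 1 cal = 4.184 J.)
Convert to SI: m = 23.9996 kg, PE = 6870.13 J
h = PE/(mg) = 6870.13/(23.9996·5.4) = 53.0112 m = 2087 in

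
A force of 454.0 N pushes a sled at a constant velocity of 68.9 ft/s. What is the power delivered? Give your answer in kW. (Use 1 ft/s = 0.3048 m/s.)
Convert to SI: F = 454.0 N, v = 21.0007 m/s
P = Fv = (454.0)(21.0007) = 9534.33 W = 9.534 kW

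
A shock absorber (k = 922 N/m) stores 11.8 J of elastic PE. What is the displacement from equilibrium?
x = √(2·PE/k) = √(2·11.8/922) = 0.16 m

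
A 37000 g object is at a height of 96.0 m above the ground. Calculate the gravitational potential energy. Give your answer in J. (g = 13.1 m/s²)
Convert to SI: m = 37.0 kg, h = 96.0 m
PE = mgh = (37.0)(13.1)(96.0) = 46530 J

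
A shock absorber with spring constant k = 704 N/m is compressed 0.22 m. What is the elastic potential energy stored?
PE = ½kx² = ½(704)(0.22)² = 17.04 J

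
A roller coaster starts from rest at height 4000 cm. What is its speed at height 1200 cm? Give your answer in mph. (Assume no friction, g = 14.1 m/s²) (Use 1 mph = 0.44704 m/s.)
Convert to SI: h₁−h₂ = 28.0 m
mgh₁ = mgh₂ + ½mv² ⇒ v = √(2g(h₁−h₂)) = √(2·14.1·28.0) = 28.0998 m/s = 62.86 mph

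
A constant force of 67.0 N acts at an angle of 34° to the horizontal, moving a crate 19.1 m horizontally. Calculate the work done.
W = F·d·cosθ = (67.0)(19.1)cos(34°) = 1061 J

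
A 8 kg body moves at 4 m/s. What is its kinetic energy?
KE = ½mv² = ½(8)(4)² = 64.0 J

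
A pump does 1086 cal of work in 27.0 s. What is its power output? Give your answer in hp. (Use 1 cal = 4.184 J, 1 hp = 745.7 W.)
Convert to SI: W = 4543.82 J, t = 27.0 s
P = W/t = 4543.82/27.0 = 168.29 W = 0.2257 hp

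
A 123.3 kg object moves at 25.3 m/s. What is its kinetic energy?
KE = ½mv² = ½(123.3)(25.3)² = 39460 J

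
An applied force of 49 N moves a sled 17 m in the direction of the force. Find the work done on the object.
W = F·d = (49)(17) = 833.0 J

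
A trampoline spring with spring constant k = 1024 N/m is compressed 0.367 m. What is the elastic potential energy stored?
PE = ½kx² = ½(1024)(0.367)² = 68.96 J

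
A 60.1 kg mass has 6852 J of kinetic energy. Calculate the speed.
v = √(2·KE/m) = √(2·6852/60.1) = 15.1 m/s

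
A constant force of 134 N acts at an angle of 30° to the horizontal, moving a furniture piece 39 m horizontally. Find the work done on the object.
W = F·d·cosθ = (134)(39)cos(30°) = 4526 J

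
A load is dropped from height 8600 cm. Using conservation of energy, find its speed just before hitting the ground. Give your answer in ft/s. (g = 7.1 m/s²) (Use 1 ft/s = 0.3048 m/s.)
Convert to SI: h = 86.0 m
mgh = ½mv² ⇒ v = √(2gh) = √(2·7.1·86.0) = 34.9457 m/s = 114.7 ft/s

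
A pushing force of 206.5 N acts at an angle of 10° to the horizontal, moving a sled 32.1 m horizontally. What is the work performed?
W = F·d·cosθ = (206.5)(32.1)cos(10°) = 6528 J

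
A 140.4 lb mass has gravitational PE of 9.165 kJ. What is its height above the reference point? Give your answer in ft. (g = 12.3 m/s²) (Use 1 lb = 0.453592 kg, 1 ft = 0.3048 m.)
Convert to SI: m = 63.6843 kg, PE = 9165.0 J
h = PE/(mg) = 9165.0/(63.6843·12.3) = 11.7002 m = 38.39 ft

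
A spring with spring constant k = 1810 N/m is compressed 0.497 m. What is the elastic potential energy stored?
PE = ½kx² = ½(1810)(0.497)² = 223.5 J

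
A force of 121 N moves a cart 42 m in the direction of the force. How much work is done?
W = F·d = (121)(42) = 5082 J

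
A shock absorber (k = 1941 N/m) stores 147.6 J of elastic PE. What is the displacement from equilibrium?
x = √(2·PE/k) = √(2·147.6/1941) = 0.39 m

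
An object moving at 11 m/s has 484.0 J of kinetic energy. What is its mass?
m = 2·KE/v² = 2·484.0/(11)² = 8.0 kg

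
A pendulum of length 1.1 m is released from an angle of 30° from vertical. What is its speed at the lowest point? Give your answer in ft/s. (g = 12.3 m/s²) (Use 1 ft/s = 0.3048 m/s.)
h = L(1 − cosθ) = 1.1(1 − cos30°) = 0.147372 m
v = √(2gh) = √(2·12.3·0.147372) = 1.90404 m/s = 6.247 ft/s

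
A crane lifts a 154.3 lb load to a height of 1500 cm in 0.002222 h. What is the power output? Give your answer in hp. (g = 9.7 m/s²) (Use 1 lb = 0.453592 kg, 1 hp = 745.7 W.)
Convert to SI: m = 69.9892 kg, h = 15.0 m, t = 7.9992 s
P = mgh/t = (69.9892)(9.7)(15.0)/7.9992 = 1273.06 W = 1.707 hp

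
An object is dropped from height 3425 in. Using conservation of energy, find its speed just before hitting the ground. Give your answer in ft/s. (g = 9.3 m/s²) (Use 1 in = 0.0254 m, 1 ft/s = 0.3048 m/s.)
Convert to SI: h = 86.995 m
mgh = ½mv² ⇒ v = √(2gh) = √(2·9.3·86.995) = 40.2257 m/s = 132.0 ft/s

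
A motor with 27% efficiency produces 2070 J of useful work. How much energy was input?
W_in = W_out/η = 2070/0.27 = 7667 J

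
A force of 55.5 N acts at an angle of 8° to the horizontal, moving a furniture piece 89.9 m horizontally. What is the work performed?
W = F·d·cosθ = (55.5)(89.9)cos(8°) = 4941 J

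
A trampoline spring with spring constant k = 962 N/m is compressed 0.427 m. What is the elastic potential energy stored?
PE = ½kx² = ½(962)(0.427)² = 87.7 J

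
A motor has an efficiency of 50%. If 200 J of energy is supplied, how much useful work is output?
W_out = η·W_in = 0.5·200 = 100.0 J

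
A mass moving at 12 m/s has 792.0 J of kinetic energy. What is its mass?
m = 2·KE/v² = 2·792.0/(12)² = 11.0 kg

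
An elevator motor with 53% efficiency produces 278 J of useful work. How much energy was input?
W_in = W_out/η = 278/0.53 = 524.5 J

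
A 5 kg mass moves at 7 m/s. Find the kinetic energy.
KE = ½mv² = ½(5)(7)² = 122.5 J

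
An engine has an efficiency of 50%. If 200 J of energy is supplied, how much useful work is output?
W_out = η·W_in = 0.5·200 = 100.0 J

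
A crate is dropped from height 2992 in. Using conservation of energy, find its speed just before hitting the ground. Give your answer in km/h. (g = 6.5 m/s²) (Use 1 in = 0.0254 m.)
Convert to SI: h = 75.9968 m
mgh = ½mv² ⇒ v = √(2gh) = √(2·6.5·75.9968) = 31.4318 m/s = 113.2 km/h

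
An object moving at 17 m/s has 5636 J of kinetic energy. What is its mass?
m = 2·KE/v² = 2·5636/(17)² = 39.0 kg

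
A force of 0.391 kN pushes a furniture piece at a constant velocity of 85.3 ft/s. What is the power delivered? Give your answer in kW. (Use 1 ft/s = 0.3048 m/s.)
Convert to SI: F = 391.0 N, v = 25.9994 m/s
P = Fv = (391.0)(25.9994) = 10165.8 W = 10.17 kW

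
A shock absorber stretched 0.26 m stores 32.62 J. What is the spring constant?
k = 2·PE/x² = 2·32.62/(0.26)² = 965.1 N/m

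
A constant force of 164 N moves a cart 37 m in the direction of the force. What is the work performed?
W = F·d = (164)(37) = 6068 J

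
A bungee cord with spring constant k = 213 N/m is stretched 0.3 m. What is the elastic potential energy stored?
PE = ½kx² = ½(213)(0.3)² = 9.585 J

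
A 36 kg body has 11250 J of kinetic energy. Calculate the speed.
v = √(2·KE/m) = √(2·11250/36) = 25.0 m/s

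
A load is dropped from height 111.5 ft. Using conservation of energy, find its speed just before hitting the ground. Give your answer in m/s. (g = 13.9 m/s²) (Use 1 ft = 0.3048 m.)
Convert to SI: h = 33.9852 m
mgh = ½mv² ⇒ v = √(2gh) = √(2·13.9·33.9852) = 30.74 m/s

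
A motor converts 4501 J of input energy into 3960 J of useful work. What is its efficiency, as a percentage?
η = W_out/W_in = 3960/4501 = 87.98%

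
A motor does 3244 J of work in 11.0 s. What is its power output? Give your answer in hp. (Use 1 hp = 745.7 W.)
P = W/t = 3244.0/11.0 = 294.909 W = 0.3955 hp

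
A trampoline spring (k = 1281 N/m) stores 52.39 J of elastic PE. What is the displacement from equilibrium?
x = √(2·PE/k) = √(2·52.39/1281) = 0.286 m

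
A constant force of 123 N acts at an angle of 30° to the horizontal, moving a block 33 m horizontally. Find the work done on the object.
W = F·d·cosθ = (123)(33)cos(30°) = 3515 J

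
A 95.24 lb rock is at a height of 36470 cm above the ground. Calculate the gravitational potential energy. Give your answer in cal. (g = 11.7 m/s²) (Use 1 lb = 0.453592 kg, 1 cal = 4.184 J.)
Convert to SI: m = 43.2001 kg, h = 364.7 m
PE = mgh = (43.2001)(11.7)(364.7) = 184334 J = 44060 cal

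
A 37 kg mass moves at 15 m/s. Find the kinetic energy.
KE = ½mv² = ½(37)(15)² = 4162.5 J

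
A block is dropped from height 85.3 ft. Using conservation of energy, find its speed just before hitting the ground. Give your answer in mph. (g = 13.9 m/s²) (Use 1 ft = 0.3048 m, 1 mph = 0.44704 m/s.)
Convert to SI: h = 25.9994 m
mgh = ½mv² ⇒ v = √(2gh) = √(2·13.9·25.9994) = 26.8847 m/s = 60.14 mph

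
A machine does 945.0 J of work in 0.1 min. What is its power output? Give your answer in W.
Convert to SI: W = 945.0 J, t = 6.0 s
P = W/t = 945.0/6.0 = 157.5 W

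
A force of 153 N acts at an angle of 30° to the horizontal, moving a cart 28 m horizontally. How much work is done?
W = F·d·cosθ = (153)(28)cos(30°) = 3710 J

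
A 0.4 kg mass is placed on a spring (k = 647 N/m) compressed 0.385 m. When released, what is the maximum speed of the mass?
½kx² = ½mv² ⇒ v = x√(k/m) = (0.385)√(647/0.4) = 15.48 m/s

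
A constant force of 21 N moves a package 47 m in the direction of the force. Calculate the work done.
W = F·d = (21)(47) = 987.0 J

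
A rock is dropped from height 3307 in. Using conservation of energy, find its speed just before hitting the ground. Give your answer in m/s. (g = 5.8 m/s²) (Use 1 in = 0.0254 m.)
Convert to SI: h = 83.9978 m
mgh = ½mv² ⇒ v = √(2gh) = √(2·5.8·83.9978) = 31.21 m/s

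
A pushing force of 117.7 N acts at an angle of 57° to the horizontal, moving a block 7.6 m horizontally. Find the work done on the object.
W = F·d·cosθ = (117.7)(7.6)cos(57°) = 487.2 J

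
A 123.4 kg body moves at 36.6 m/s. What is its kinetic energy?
KE = ½mv² = ½(123.4)(36.6)² = 82650 J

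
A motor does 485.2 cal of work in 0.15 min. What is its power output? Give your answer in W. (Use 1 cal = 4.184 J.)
Convert to SI: W = 2030.08 J, t = 9.0 s
P = W/t = 2030.08/9.0 = 225.6 W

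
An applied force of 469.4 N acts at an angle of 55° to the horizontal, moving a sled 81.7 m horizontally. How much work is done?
W = F·d·cosθ = (469.4)(81.7)cos(55°) = 22000 J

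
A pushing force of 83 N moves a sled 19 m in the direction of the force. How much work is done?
W = F·d = (83)(19) = 1577 J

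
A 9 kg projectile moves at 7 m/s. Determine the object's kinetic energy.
KE = ½mv² = ½(9)(7)² = 220.5 J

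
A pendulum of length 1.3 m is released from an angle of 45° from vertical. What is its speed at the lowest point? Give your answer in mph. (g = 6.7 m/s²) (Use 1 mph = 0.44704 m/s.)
h = L(1 − cosθ) = 1.3(1 − cos45°) = 0.380761 m
v = √(2gh) = √(2·6.7·0.380761) = 2.2588 m/s = 5.053 mph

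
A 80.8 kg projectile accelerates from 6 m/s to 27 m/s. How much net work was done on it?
W = ΔKE = ½m(v₂² − v₁²) = ½(80.8)(27² − 6²) = 27997.2 J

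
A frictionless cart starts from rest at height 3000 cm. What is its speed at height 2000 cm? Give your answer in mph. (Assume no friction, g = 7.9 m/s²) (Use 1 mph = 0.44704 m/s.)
Convert to SI: h₁−h₂ = 10.0 m
mgh₁ = mgh₂ + ½mv² ⇒ v = √(2g(h₁−h₂)) = √(2·7.9·10.0) = 12.5698 m/s = 28.12 mph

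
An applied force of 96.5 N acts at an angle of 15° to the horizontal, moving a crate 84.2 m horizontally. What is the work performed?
W = F·d·cosθ = (96.5)(84.2)cos(15°) = 7848 J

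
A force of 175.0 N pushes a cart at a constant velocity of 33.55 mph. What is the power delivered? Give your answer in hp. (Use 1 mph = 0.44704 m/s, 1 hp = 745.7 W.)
Convert to SI: F = 175.0 N, v = 14.9982 m/s
P = Fv = (175.0)(14.9982) = 2624.68 W = 3.52 hp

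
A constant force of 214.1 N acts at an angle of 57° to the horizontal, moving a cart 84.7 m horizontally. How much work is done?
W = F·d·cosθ = (214.1)(84.7)cos(57°) = 9877 J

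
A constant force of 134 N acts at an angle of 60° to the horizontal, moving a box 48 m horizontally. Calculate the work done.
W = F·d·cosθ = (134)(48)cos(60°) = 3216 J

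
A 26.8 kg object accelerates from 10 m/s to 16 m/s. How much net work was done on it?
W = ΔKE = ½m(v₂² − v₁²) = ½(26.8)(16² − 10²) = 2090.4 J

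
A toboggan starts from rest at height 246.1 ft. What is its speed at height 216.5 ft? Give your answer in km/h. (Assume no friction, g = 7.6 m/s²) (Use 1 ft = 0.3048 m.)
Convert to SI: h₁−h₂ = 9.02208 m
mgh₁ = mgh₂ + ½mv² ⇒ v = √(2g(h₁−h₂)) = √(2·7.6·9.02208) = 11.7105 m/s = 42.16 km/h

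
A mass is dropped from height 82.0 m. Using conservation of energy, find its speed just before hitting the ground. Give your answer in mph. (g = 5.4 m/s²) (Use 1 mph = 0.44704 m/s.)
mgh = ½mv² ⇒ v = √(2gh) = √(2·5.4·82.0) = 29.759 m/s = 66.57 mph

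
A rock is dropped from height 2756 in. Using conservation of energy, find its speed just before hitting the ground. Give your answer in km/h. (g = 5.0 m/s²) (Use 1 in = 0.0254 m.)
Convert to SI: h = 70.0024 m
mgh = ½mv² ⇒ v = √(2gh) = √(2·5.0·70.0024) = 26.458 m/s = 95.25 km/h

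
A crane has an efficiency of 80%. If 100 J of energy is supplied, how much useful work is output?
W_out = η·W_in = 0.8·100 = 80.0 J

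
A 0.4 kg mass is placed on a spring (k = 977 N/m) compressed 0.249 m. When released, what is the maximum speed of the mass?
½kx² = ½mv² ⇒ v = x√(k/m) = (0.249)√(977/0.4) = 12.31 m/s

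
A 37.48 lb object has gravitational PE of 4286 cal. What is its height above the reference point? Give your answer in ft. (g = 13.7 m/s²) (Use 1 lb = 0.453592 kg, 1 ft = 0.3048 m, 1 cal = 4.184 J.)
Convert to SI: m = 17.0006 kg, PE = 17932.6 J
h = PE/(mg) = 17932.6/(17.0006·13.7) = 76.9943 m = 252.6 ft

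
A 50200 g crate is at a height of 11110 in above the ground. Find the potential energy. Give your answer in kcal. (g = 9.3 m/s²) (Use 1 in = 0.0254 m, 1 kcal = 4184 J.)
Convert to SI: m = 50.2 kg, h = 282.194 m
PE = mgh = (50.2)(9.3)(282.194) = 131745 J = 31.49 kcal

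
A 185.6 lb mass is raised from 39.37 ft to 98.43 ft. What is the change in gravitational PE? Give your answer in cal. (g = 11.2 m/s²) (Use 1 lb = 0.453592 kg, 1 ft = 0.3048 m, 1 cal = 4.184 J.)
Convert to SI: m = 84.1867 kg, Δh = 18.0015 m
ΔPE = mgΔh = (84.1867)(11.2)(18.0015) = 16973.4 J = 4057 cal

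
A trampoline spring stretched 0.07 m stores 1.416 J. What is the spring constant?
k = 2·PE/x² = 2·1.416/(0.07)² = 578.0 N/m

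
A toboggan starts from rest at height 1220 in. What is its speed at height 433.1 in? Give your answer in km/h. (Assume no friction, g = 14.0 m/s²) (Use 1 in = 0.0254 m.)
Convert to SI: h₁−h₂ = 19.9873 m
mgh₁ = mgh₂ + ½mv² ⇒ v = √(2g(h₁−h₂)) = √(2·14.0·19.9873) = 23.6568 m/s = 85.16 km/h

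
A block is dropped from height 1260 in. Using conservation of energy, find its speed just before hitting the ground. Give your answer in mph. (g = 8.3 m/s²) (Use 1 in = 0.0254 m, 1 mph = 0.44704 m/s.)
Convert to SI: h = 32.004 m
mgh = ½mv² ⇒ v = √(2gh) = √(2·8.3·32.004) = 23.0492 m/s = 51.56 mph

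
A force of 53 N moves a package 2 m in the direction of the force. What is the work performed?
W = F·d = (53)(2) = 106.0 J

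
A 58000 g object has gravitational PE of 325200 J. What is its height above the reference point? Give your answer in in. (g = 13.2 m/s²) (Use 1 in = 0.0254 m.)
Convert to SI: m = 58.0 kg, PE = 325200 J
h = PE/(mg) = 325200/(58.0·13.2) = 424.765 m = 16720 in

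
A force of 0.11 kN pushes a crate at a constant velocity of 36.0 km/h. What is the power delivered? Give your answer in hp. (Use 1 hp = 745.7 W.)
Convert to SI: F = 110.0 N, v = 10.0 m/s
P = Fv = (110.0)(10.0) = 1100.0 W = 1.475 hp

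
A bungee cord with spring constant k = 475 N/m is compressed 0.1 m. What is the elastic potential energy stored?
PE = ½kx² = ½(475)(0.1)² = 2.375 J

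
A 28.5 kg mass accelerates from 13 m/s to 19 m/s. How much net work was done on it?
W = ΔKE = ½m(v₂² − v₁²) = ½(28.5)(19² − 13²) = 2736.0 J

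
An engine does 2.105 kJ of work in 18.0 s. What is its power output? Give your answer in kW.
Convert to SI: W = 2105.0 J, t = 18.0 s
P = W/t = 2105.0/18.0 = 116.944 W = 0.1169 kW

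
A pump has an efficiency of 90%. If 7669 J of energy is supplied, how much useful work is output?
W_out = η·W_in = 0.9·7669 = 6902.1 J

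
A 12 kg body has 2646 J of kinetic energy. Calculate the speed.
v = √(2·KE/m) = √(2·2646/12) = 21.0 m/s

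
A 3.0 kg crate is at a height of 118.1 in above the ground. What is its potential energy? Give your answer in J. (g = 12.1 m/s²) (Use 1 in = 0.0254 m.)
Convert to SI: m = 3.0 kg, h = 2.99974 m
PE = mgh = (3.0)(12.1)(2.99974) = 108.9 J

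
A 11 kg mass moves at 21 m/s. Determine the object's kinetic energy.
KE = ½mv² = ½(11)(21)² = 2425.5 J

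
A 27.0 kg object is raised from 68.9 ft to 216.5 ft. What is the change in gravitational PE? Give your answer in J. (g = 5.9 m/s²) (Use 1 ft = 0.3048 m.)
Convert to SI: m = 27.0 kg, Δh = 44.9885 m
ΔPE = mgΔh = (27.0)(5.9)(44.9885) = 7167 J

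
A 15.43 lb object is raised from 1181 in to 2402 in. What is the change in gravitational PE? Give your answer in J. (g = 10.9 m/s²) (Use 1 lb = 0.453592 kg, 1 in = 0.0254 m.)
Convert to SI: m = 6.99892 kg, Δh = 31.0134 m
ΔPE = mgΔh = (6.99892)(10.9)(31.0134) = 2366 J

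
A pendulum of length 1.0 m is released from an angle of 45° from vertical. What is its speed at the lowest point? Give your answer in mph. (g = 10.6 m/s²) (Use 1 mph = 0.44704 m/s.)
h = L(1 − cosθ) = 1.0(1 − cos45°) = 0.292893 m
v = √(2gh) = √(2·10.6·0.292893) = 2.49185 m/s = 5.574 mph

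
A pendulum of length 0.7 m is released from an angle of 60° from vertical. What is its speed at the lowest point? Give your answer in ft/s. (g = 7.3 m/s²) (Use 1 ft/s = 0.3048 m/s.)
h = L(1 − cosθ) = 0.7(1 − cos60°) = 0.35 m
v = √(2gh) = √(2·7.3·0.35) = 2.26053 m/s = 7.416 ft/s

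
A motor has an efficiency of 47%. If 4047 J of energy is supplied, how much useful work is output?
W_out = η·W_in = 0.47·4047 = 1902.09 J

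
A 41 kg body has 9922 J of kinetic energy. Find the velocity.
v = √(2·KE/m) = √(2·9922/41) = 22.0 m/s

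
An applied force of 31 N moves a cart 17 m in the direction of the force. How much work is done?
W = F·d = (31)(17) = 527.0 J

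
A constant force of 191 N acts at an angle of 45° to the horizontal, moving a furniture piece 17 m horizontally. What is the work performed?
W = F·d·cosθ = (191)(17)cos(45°) = 2296 J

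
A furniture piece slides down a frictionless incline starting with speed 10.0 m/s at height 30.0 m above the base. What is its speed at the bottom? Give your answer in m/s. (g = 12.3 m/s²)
½mv₀² + mgh = ½mv² ⇒ v = √(v₀² + 2gh) = √(10.0² + 2·12.3·30.0) = 28.95 m/s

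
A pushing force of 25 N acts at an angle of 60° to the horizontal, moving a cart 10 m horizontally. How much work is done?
W = F·d·cosθ = (25)(10)cos(60°) = 125.0 J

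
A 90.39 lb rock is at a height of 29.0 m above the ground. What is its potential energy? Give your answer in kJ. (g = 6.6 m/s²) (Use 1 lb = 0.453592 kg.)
Convert to SI: m = 41.0002 kg, h = 29.0 m
PE = mgh = (41.0002)(6.6)(29.0) = 7847.43 J = 7.847 kJ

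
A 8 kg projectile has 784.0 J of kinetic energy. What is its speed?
v = √(2·KE/m) = √(2·784.0/8) = 14.0 m/s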